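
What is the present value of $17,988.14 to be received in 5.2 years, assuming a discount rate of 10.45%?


Present value formula: PV = FV / (1 + r)^t
PV = $17,988.14 / (1 + 0.1045)^5.2
PV = $17,988.14 / 1.676725
PV = $10,728.14

PV = FV / (1 + r)^t = $10,728.14


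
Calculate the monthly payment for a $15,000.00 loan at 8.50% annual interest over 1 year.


Loan payment formula: PMT = PV × r / (1 − (1 + r)^(−n))
Monthly rate r = 0.085/12 ≈ 0.00708333, n = 12 months
Denominator: 1 − (1 + 0.085/12)^(−12) = 0.081212
PMT = $15,000.00 × (0.085/12) / 0.081212
PMT = $1,308.30 per month

PMT = PV × r / (1-(1+r)^(-n)) = $1,308.30/month


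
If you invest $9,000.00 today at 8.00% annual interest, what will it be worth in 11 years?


Future value formula: FV = PV × (1 + r)^t
FV = $9,000.00 × (1 + 0.08)^11
FV = $9,000.00 × 2.331639
FV = $20,984.75

FV = PV × (1 + r)^t = $20,984.75


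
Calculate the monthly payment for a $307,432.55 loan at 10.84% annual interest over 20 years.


Loan payment formula: PMT = PV × r / (1 − (1 + r)^(−n))
Monthly rate r = 0.1084/12 ≈ 0.00903333, n = 240 months
Denominator: 1 − (1 + 0.1084/12)^(−240) = 0.8844748
PMT = $307,432.55 × (0.1084/12) / 0.8844748
PMT = $3,139.88 per month

PMT = PV × r / (1-(1+r)^(-n)) = $3,139.88/month


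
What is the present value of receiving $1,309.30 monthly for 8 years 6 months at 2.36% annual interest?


Present value of an ordinary annuity: PV = PMT × (1 − (1 + r)^(−n)) / r
Monthly rate r = 0.0236/12 ≈ 0.00196667, n = 102
PV = $1,309.30 × (1 − (1 + 0.0236/12)^(−102)) / (0.0236/12)
PV = $1,309.30 × 92.338541
PV = $120,898.85

PV = PMT × (1-(1+r)^(-n))/r = $120,898.85


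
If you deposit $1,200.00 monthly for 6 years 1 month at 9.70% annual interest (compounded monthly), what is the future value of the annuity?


Future value of an ordinary annuity: FV = PMT × ((1 + r)^n − 1) / r
Monthly rate r = 0.097/12 ≈ 0.00808333, n = 73
FV = $1,200.00 × ((1 + 0.097/12)^73 − 1) / (0.097/12)
FV = $1,200.00 × 98.952266
FV = $118,742.72

FV = PMT × ((1+r)^n - 1)/r = $118,742.72


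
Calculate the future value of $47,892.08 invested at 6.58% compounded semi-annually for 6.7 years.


Compound interest formula: A = P(1 + r/n)^(nt)
A = $47,892.08 × (1 + 0.0658/2)^(2 × 6.7)
Growth factor: (1 + 0.0658/2)^13.4 = 1.5430533
A = $47,892.08 × 1.5430533
A = $73,900.03

A = P(1 + r/n)^(nt) = $73,900.03


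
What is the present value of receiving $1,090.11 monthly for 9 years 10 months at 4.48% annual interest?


Present value of an ordinary annuity: PV = PMT × (1 − (1 + r)^(−n)) / r
Monthly rate r = 0.0448/12 ≈ 0.00373333, n = 118
PV = $1,090.11 × (1 − (1 + 0.0448/12)^(−118)) / (0.0448/12)
PV = $1,090.11 × 95.297878
PV = $103,885.17

PV = PMT × (1-(1+r)^(-n))/r = $103,885.17


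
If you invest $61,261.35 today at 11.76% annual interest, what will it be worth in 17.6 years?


Future value formula: FV = PV × (1 + r)^t
FV = $61,261.35 × (1 + 0.1176)^17.6
FV = $61,261.35 × 7.0768586
FV = $433,537.91

FV = PV × (1 + r)^t = $433,537.91


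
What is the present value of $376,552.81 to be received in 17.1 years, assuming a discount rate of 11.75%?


Present value formula: PV = FV / (1 + r)^t
PV = $376,552.81 / (1 + 0.1175)^17.1
PV = $376,552.81 / 6.683944
PV = $56,336.92

PV = FV / (1 + r)^t = $56,336.92


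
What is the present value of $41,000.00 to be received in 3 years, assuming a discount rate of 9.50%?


Present value formula: PV = FV / (1 + r)^t
PV = $41,000.00 / (1 + 0.095)^3
PV = $41,000.00 / 1.3129324
PV = $31,227.81

PV = FV / (1 + r)^t = $31,227.81


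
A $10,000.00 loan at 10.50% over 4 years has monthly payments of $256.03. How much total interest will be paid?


Total paid over the life of the loan = PMT × n.
Total paid = $256.03 × 48 = $12,289.44
Total interest = total paid − principal = $12,289.44 − $10,000.00 = $2,289.44

Total interest = (PMT × n) - PV = $2,289.44


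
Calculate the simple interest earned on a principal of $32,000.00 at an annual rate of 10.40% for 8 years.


Simple interest formula: I = P × r × t
I = $32,000.00 × 0.104 × 8
I = $26,624.00

I = P × r × t = $26,624.00


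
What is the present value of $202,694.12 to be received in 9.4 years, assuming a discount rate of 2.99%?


Present value formula: PV = FV / (1 + r)^t
PV = $202,694.12 / (1 + 0.0299)^9.4
PV = $202,694.12 / 1.3190873
PV = $153,662.40

PV = FV / (1 + r)^t = $153,662.40


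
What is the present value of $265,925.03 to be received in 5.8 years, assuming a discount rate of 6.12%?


Present value formula: PV = FV / (1 + r)^t
PV = $265,925.03 / (1 + 0.0612)^5.8
PV = $265,925.03 / 1.4113151
PV = $188,423.57

PV = FV / (1 + r)^t = $188,423.57


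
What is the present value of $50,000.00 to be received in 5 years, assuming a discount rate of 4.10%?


Present value formula: PV = FV / (1 + r)^t
PV = $50,000.00 / (1 + 0.041)^5
PV = $50,000.00 / 1.22251345
PV = $40,899.35

PV = FV / (1 + r)^t = $40,899.35


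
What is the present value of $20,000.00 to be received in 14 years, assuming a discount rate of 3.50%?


Present value formula: PV = FV / (1 + r)^t
PV = $20,000.00 / (1 + 0.035)^14
PV = $20,000.00 / 1.6186945
PV = $12,355.64

PV = FV / (1 + r)^t = $12,355.64


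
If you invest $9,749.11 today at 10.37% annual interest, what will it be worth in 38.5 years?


Future value formula: FV = PV × (1 + r)^t
FV = $9,749.11 × (1 + 0.1037)^38.5
FV = $9,749.11 × 44.644210
FV = $435,241.31

FV = PV × (1 + r)^t = $435,241.31


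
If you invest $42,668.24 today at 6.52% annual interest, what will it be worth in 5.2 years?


Future value formula: FV = PV × (1 + r)^t
FV = $42,668.24 × (1 + 0.0652)^5.2
FV = $42,668.24 × 1.3888074
FV = $59,257.97

FV = PV × (1 + r)^t = $59,257.97


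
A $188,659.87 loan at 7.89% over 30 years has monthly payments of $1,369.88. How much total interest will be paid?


Total paid over the life of the loan = PMT × n.
Total paid = $1,369.88 × 360 = $493,156.80
Total interest = total paid − principal = $493,156.80 − $188,659.87 = $304,496.93

Total interest = (PMT × n) - PV = $304,496.93


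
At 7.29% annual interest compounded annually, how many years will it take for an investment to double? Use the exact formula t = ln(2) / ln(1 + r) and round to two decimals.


Doubling condition: (1 + r)^t = 2
Take ln of both sides: t × ln(1 + r) = ln(2)
t = ln(2) / ln(1 + r)
t = 0.693147 / 0.070365
t = 9.85

t = ln(2) / ln(1 + r) = 9.85 years


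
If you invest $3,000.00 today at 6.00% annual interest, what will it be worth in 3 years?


Future value formula: FV = PV × (1 + r)^t
FV = $3,000.00 × (1 + 0.06)^3
FV = $3,000.00 × 1.191016
FV = $3,573.05

FV = PV × (1 + r)^t = $3,573.05


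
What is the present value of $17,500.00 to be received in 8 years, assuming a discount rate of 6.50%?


Present value formula: PV = FV / (1 + r)^t
PV = $17,500.00 / (1 + 0.065)^8
PV = $17,500.00 / 1.6549957
PV = $10,574.05

PV = FV / (1 + r)^t = $10,574.05


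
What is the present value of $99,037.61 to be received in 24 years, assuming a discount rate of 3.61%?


Present value formula: PV = FV / (1 + r)^t
PV = $99,037.61 / (1 + 0.0361)^24
PV = $99,037.61 / 2.3422873
PV = $42,282.43

PV = FV / (1 + r)^t = $42,282.43


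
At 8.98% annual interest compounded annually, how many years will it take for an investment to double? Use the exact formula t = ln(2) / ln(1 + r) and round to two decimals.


Doubling condition: (1 + r)^t = 2
Take ln of both sides: t × ln(1 + r) = ln(2)
t = ln(2) / ln(1 + r)
t = 0.693147 / 0.085994
t = 8.06

t = ln(2) / ln(1 + r) = 8.06 years


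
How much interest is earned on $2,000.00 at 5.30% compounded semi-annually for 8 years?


Compound interest earned = final amount − principal.
A = P(1 + r/n)^(nt) = $2,000.00 × (1 + 0.053/2)^(2 × 8) = $3,039.30
Interest = A − P = $3,039.30 − $2,000.00 = $1,039.30

Interest = A - P = $1,039.30


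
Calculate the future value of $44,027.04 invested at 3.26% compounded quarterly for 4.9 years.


Compound interest formula: A = P(1 + r/n)^(nt)
A = $44,027.04 × (1 + 0.0326/4)^(4 × 4.9)
Growth factor: (1 + 0.0326/4)^19.6 = 1.1724465
A = $44,027.04 × 1.1724465
A = $51,619.35

A = P(1 + r/n)^(nt) = $51,619.35


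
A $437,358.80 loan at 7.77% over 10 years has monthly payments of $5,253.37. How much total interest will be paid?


Total paid over the life of the loan = PMT × n.
Total paid = $5,253.37 × 120 = $630,404.40
Total interest = total paid − principal = $630,404.40 − $437,358.80 = $193,045.60

Total interest = (PMT × n) - PV = $193,045.60


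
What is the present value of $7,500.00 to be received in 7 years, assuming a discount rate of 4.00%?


Present value formula: PV = FV / (1 + r)^t
PV = $7,500.00 / (1 + 0.04)^7
PV = $7,500.00 / 1.315932
PV = $5,699.38

PV = FV / (1 + r)^t = $5,699.38


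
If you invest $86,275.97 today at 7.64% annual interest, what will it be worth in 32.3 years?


Future value formula: FV = PV × (1 + r)^t
FV = $86,275.97 × (1 + 0.0764)^32.3
FV = $86,275.97 × 10.783262
FV = $930,336.39

FV = PV × (1 + r)^t = $930,336.39


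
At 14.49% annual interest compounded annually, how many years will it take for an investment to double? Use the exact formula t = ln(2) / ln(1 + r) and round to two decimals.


Doubling condition: (1 + r)^t = 2
Take ln of both sides: t × ln(1 + r) = ln(2)
t = ln(2) / ln(1 + r)
t = 0.693147 / 0.135317
t = 5.12

t = ln(2) / ln(1 + r) = 5.12 years


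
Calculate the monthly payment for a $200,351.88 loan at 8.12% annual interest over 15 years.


Loan payment formula: PMT = PV × r / (1 − (1 + r)^(−n))
Monthly rate r = 0.0812/12 ≈ 0.00676667, n = 180 months
Denominator: 1 − (1 + 0.0812/12)^(−180) = 0.702963
PMT = $200,351.88 × (0.0812/12) / 0.702963
PMT = $1,928.57 per month

PMT = PV × r / (1-(1+r)^(-n)) = $1,928.57/month


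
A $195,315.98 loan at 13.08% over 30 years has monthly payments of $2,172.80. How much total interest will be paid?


Total paid over the life of the loan = PMT × n.
Total paid = $2,172.80 × 360 = $782,208.00
Total interest = total paid − principal = $782,208.00 − $195,315.98 = $586,892.02

Total interest = (PMT × n) - PV = $586,892.02


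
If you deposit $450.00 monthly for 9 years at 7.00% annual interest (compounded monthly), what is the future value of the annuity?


Future value of an ordinary annuity: FV = PMT × ((1 + r)^n − 1) / r
Monthly rate r = 0.07/12 ≈ 0.00583333, n = 108
FV = $450.00 × ((1 + 0.07/12)^108 − 1) / (0.07/12)
FV = $450.00 × 149.858909
FV = $67,436.51

FV = PMT × ((1+r)^n - 1)/r = $67,436.51


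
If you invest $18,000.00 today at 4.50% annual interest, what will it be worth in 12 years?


Future value formula: FV = PV × (1 + r)^t
FV = $18,000.00 × (1 + 0.045)^12
FV = $18,000.00 × 1.6958814
FV = $30,525.87

FV = PV × (1 + r)^t = $30,525.87


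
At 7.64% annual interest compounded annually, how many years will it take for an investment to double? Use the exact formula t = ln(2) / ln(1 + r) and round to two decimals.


Doubling condition: (1 + r)^t = 2
Take ln of both sides: t × ln(1 + r) = ln(2)
t = ln(2) / ln(1 + r)
t = 0.693147 / 0.073622
t = 9.41

t = ln(2) / ln(1 + r) = 9.41 years


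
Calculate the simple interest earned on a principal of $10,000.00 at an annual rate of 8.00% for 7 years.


Simple interest formula: I = P × r × t
I = $10,000.00 × 0.08 × 7
I = $5,600.00

I = P × r × t = $5,600.00


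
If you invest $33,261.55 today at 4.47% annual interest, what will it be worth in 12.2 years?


Future value formula: FV = PV × (1 + r)^t
FV = $33,261.55 × (1 + 0.0447)^12.2
FV = $33,261.55 × 1.7048943
FV = $56,707.43

FV = PV × (1 + r)^t = $56,707.43


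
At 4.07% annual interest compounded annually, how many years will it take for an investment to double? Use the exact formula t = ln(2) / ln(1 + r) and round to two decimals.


Doubling condition: (1 + r)^t = 2
Take ln of both sides: t × ln(1 + r) = ln(2)
t = ln(2) / ln(1 + r)
t = 0.693147 / 0.039894
t = 17.37

t = ln(2) / ln(1 + r) = 17.37 years


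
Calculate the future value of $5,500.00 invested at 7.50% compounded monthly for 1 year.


Compound interest formula: A = P(1 + r/n)^(nt)
A = $5,500.00 × (1 + 0.075/12)^(12 × 1)
Growth factor: (1 + 0.075/12)^12 = 1.077633
A = $5,500.00 × 1.077633
A = $5,926.98

A = P(1 + r/n)^(nt) = $5,926.98


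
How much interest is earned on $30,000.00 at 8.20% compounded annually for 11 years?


Compound interest earned = final amount − principal.
A = P(1 + r/n)^(nt) = $30,000.00 × (1 + 0.082/1)^(1 × 11) = $71,387.33
Interest = A − P = $71,387.33 − $30,000.00 = $41,387.33

Interest = A - P = $41,387.33


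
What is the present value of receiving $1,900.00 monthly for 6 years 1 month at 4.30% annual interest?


Present value of an ordinary annuity: PV = PMT × (1 − (1 + r)^(−n)) / r
Monthly rate r = 0.043/12 ≈ 0.00358333, n = 73
PV = $1,900.00 × (1 − (1 + 0.043/12)^(−73)) / (0.043/12)
PV = $1,900.00 × 64.132537
PV = $121,851.82

PV = PMT × (1-(1+r)^(-n))/r = $121,851.82


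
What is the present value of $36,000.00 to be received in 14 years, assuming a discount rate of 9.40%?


Present value formula: PV = FV / (1 + r)^t
PV = $36,000.00 / (1 + 0.094)^14
PV = $36,000.00 / 3.517568
PV = $10,234.34

PV = FV / (1 + r)^t = $10,234.34


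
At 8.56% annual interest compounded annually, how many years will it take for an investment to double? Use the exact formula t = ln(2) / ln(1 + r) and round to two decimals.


Doubling condition: (1 + r)^t = 2
Take ln of both sides: t × ln(1 + r) = ln(2)
t = ln(2) / ln(1 + r)
t = 0.693147 / 0.082133
t = 8.44

t = ln(2) / ln(1 + r) = 8.44 years


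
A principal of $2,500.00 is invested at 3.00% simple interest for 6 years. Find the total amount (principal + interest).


Total amount formula: A = P(1 + rt) = P + P·r·t
Interest: I = P × r × t = $2,500.00 × 0.03 × 6 = $450.00
A = P + I = $2,500.00 + $450.00 = $2,950.00

A = P + I = P(1 + rt) = $2,950.00


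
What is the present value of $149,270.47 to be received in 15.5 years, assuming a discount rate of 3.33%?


Present value formula: PV = FV / (1 + r)^t
PV = $149,270.47 / (1 + 0.0333)^15.5
PV = $149,270.47 / 1.6615356
PV = $89,838.86

PV = FV / (1 + r)^t = $89,838.86


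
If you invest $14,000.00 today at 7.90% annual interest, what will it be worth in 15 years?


Future value formula: FV = PV × (1 + r)^t
FV = $14,000.00 × (1 + 0.079)^15
FV = $14,000.00 × 3.128396
FV = $43,797.54

FV = PV × (1 + r)^t = $43,797.54


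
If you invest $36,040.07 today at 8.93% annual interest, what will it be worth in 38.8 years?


Future value formula: FV = PV × (1 + r)^t
FV = $36,040.07 × (1 + 0.0893)^38.8
FV = $36,040.07 × 27.6263265
FV = $995,654.74

FV = PV × (1 + r)^t = $995,654.74


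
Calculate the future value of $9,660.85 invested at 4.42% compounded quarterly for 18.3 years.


Compound interest formula: A = P(1 + r/n)^(nt)
A = $9,660.85 × (1 + 0.0442/4)^(4 × 18.3)
Growth factor: (1 + 0.0442/4)^73.2 = 2.235408
A = $9,660.85 × 2.235408
A = $21,595.94

A = P(1 + r/n)^(nt) = $21,595.94


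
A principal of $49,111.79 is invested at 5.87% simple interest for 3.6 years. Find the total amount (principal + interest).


Total amount formula: A = P(1 + rt) = P + P·r·t
Interest: I = P × r × t = $49,111.79 × 0.0587 × 3.6 = $10,378.30
A = P + I = $49,111.79 + $10,378.30 = $59,490.09

A = P + I = P(1 + rt) = $59,490.09


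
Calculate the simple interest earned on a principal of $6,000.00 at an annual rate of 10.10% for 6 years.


Simple interest formula: I = P × r × t
I = $6,000.00 × 0.101 × 6
I = $3,636.00

I = P × r × t = $3,636.00


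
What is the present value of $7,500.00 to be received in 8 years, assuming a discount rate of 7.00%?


Present value formula: PV = FV / (1 + r)^t
PV = $7,500.00 / (1 + 0.07)^8
PV = $7,500.00 / 1.718186
PV = $4,365.07

PV = FV / (1 + r)^t = $4,365.07


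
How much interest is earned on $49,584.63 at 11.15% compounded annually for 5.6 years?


Compound interest earned = final amount − principal.
A = P(1 + r/n)^(nt) = $49,584.63 × (1 + 0.1115/1)^(1 × 5.6) = $89,627.25
Interest = A − P = $89,627.25 − $49,584.63 = $40,042.62

Interest = A - P = $40,042.62


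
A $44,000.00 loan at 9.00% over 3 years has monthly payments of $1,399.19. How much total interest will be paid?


Total paid over the life of the loan = PMT × n.
Total paid = $1,399.19 × 36 = $50,370.84
Total interest = total paid − principal = $50,370.84 − $44,000.00 = $6,370.84

Total interest = (PMT × n) - PV = $6,370.84


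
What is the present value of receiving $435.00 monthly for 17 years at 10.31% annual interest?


Present value of an ordinary annuity: PV = PMT × (1 − (1 + r)^(−n)) / r
Monthly rate r = 0.1031/12 ≈ 0.00859167, n = 204
PV = $435.00 × (1 − (1 + 0.1031/12)^(−204)) / (0.1031/12)
PV = $435.00 × 96.068939
PV = $41,789.99

PV = PMT × (1-(1+r)^(-n))/r = $41,789.99


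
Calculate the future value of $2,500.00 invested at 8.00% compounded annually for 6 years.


Compound interest formula: A = P(1 + r/n)^(nt)
A = $2,500.00 × (1 + 0.08/1)^(1 × 6)
Growth factor: (1 + 0.08/1)^6 = 1.5868743
A = $2,500.00 × 1.5868743
A = $3,967.19

A = P(1 + r/n)^(nt) = $3,967.19


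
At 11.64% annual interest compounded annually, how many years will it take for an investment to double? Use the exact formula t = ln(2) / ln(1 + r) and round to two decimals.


Doubling condition: (1 + r)^t = 2
Take ln of both sides: t × ln(1 + r) = ln(2)
t = ln(2) / ln(1 + r)
t = 0.693147 / 0.110109
t = 6.30

t = ln(2) / ln(1 + r) = 6.30 years


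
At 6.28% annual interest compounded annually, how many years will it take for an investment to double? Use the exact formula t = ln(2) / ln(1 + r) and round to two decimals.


Doubling condition: (1 + r)^t = 2
Take ln of both sides: t × ln(1 + r) = ln(2)
t = ln(2) / ln(1 + r)
t = 0.693147 / 0.060907
t = 11.38

t = ln(2) / ln(1 + r) = 11.38 years


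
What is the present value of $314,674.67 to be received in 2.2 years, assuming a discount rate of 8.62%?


Present value formula: PV = FV / (1 + r)^t
PV = $314,674.67 / (1 + 0.0862)^2.2
PV = $314,674.67 / 1.1995036
PV = $262,337.41

PV = FV / (1 + r)^t = $262,337.41


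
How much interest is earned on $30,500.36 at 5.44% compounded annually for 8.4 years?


Compound interest earned = final amount − principal.
A = P(1 + r/n)^(nt) = $30,500.36 × (1 + 0.0544/1)^(1 × 8.4) = $47,593.79
Interest = A − P = $47,593.79 − $30,500.36 = $17,093.43

Interest = A - P = $17,093.43


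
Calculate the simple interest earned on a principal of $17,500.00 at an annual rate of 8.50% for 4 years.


Simple interest formula: I = P × r × t
I = $17,500.00 × 0.085 × 4
I = $5,950.00

I = P × r × t = $5,950.00


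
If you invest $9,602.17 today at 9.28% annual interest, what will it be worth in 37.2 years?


Future value formula: FV = PV × (1 + r)^t
FV = $9,602.17 × (1 + 0.0928)^37.2
FV = $9,602.17 × 27.146480
FV = $260,665.12

FV = PV × (1 + r)^t = $260,665.12


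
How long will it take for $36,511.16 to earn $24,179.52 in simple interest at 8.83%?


Rearrange the simple interest formula for t:
I = P × r × t  ⇒  t = I / (P × r)
t = $24,179.52 / ($36,511.16 × 0.0883)
t = 7.5

t = I/(P×r) = 7.5 years


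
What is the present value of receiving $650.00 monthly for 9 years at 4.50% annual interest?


Present value of an ordinary annuity: PV = PMT × (1 − (1 + r)^(−n)) / r
Monthly rate r = 0.045/12 = 0.00375, n = 108
PV = $650.00 × (1 − (1 + 0.045/12)^(−108)) / (0.045/12)
PV = $650.00 × 88.671407
PV = $57,636.41

PV = PMT × (1-(1+r)^(-n))/r = $57,636.41


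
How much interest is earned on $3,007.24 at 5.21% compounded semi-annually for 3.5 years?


Compound interest earned = final amount − principal.
A = P(1 + r/n)^(nt) = $3,007.24 × (1 + 0.0521/2)^(2 × 3.5) = $3,600.38
Interest = A − P = $3,600.38 − $3,007.24 = $593.14

Interest = A - P = $593.14


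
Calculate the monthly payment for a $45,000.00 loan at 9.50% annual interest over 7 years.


Loan payment formula: PMT = PV × r / (1 − (1 + r)^(−n))
Monthly rate r = 0.095/12 ≈ 0.00791667, n = 84 months
Denominator: 1 − (1 + 0.095/12)^(−84) = 0.484378
PMT = $45,000.00 × (0.095/12) / 0.484378
PMT = $735.48 per month

PMT = PV × r / (1-(1+r)^(-n)) = $735.48/month


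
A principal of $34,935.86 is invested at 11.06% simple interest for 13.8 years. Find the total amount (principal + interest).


Total amount formula: A = P(1 + rt) = P + P·r·t
Interest: I = P × r × t = $34,935.86 × 0.1106 × 13.8 = $53,321.90
A = P + I = $34,935.86 + $53,321.90 = $88,257.76

A = P + I = P(1 + rt) = $88,257.76


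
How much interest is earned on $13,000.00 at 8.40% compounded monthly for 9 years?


Compound interest earned = final amount − principal.
A = P(1 + r/n)^(nt) = $13,000.00 × (1 + 0.084/12)^(12 × 9) = $27,613.80
Interest = A − P = $27,613.80 − $13,000.00 = $14,613.80

Interest = A - P = $14,613.80


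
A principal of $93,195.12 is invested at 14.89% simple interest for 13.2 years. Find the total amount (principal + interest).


Total amount formula: A = P(1 + rt) = P + P·r·t
Interest: I = P × r × t = $93,195.12 × 0.1489 × 13.2 = $183,173.14
A = P + I = $93,195.12 + $183,173.14 = $276,368.26

A = P + I = P(1 + rt) = $276,368.26


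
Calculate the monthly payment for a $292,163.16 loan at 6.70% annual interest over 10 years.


Loan payment formula: PMT = PV × r / (1 − (1 + r)^(−n))
Monthly rate r = 0.067/12 ≈ 0.00558333, n = 120 months
Denominator: 1 − (1 + 0.067/12)^(−120) = 0.487337
PMT = $292,163.16 × (0.067/12) / 0.487337
PMT = $3,347.26 per month

PMT = PV × r / (1-(1+r)^(-n)) = $3,347.26/month


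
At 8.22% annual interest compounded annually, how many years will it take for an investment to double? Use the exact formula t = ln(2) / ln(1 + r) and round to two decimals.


Doubling condition: (1 + r)^t = 2
Take ln of both sides: t × ln(1 + r) = ln(2)
t = ln(2) / ln(1 + r)
t = 0.693147 / 0.078996
t = 8.77

t = ln(2) / ln(1 + r) = 8.77 years


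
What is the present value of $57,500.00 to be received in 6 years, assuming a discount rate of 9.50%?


Present value formula: PV = FV / (1 + r)^t
PV = $57,500.00 / (1 + 0.095)^6
PV = $57,500.00 / 1.7237914
PV = $33,356.70

PV = FV / (1 + r)^t = $33,356.70


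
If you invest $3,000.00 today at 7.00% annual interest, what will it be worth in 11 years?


Future value formula: FV = PV × (1 + r)^t
FV = $3,000.00 × (1 + 0.07)^11
FV = $3,000.00 × 2.104852
FV = $6,314.56

FV = PV × (1 + r)^t = $6,314.56


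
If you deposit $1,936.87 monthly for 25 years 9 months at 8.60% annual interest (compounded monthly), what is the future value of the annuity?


Future value of an ordinary annuity: FV = PMT × ((1 + r)^n − 1) / r
Monthly rate r = 0.086/12 ≈ 0.00716667, n = 309
FV = $1,936.87 × ((1 + 0.086/12)^309 − 1) / (0.086/12)
FV = $1,936.87 × 1128.111288
FV = $2,185,004.91

FV = PMT × ((1+r)^n - 1)/r = $2,185,004.91


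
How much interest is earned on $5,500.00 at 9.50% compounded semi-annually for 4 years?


Compound interest earned = final amount − principal.
A = P(1 + r/n)^(nt) = $5,500.00 × (1 + 0.095/2)^(2 × 4) = $7,972.51
Interest = A − P = $7,972.51 − $5,500.00 = $2,472.51

Interest = A - P = $2,472.51


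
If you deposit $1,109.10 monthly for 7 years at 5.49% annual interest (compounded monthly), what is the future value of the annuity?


Future value of an ordinary annuity: FV = PMT × ((1 + r)^n − 1) / r
Monthly rate r = 0.0549/12 = 0.004575, n = 84
FV = $1,109.10 × ((1 + 0.0549/12)^84 − 1) / (0.0549/12)
FV = $1,109.10 × 102.141951
FV = $113,285.64

FV = PMT × ((1+r)^n - 1)/r = $113,285.64


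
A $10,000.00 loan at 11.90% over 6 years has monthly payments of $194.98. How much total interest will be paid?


Total paid over the life of the loan = PMT × n.
Total paid = $194.98 × 72 = $14,038.56
Total interest = total paid − principal = $14,038.56 − $10,000.00 = $4,038.56

Total interest = (PMT × n) - PV = $4,038.56


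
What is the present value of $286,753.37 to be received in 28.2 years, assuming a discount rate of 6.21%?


Present value formula: PV = FV / (1 + r)^t
PV = $286,753.37 / (1 + 0.0621)^28.2
PV = $286,753.37 / 5.468454
PV = $52,437.74

PV = FV / (1 + r)^t = $52,437.74


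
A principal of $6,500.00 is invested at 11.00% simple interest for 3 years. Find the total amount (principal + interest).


Total amount formula: A = P(1 + rt) = P + P·r·t
Interest: I = P × r × t = $6,500.00 × 0.11 × 3 = $2,145.00
A = P + I = $6,500.00 + $2,145.00 = $8,645.00

A = P + I = P(1 + rt) = $8,645.00


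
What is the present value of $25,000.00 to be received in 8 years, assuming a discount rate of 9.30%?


Present value formula: PV = FV / (1 + r)^t
PV = $25,000.00 / (1 + 0.093)^8
PV = $25,000.00 / 2.036861
PV = $12,273.79

PV = FV / (1 + r)^t = $12,273.79


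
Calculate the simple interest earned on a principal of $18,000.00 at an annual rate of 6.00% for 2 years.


Simple interest formula: I = P × r × t
I = $18,000.00 × 0.06 × 2
I = $2,160.00

I = P × r × t = $2,160.00


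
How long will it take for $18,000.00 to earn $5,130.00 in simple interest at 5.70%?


Rearrange the simple interest formula for t:
I = P × r × t  ⇒  t = I / (P × r)
t = $5,130.00 / ($18,000.00 × 0.057)
t = 5

t = I/(P×r) = 5 years


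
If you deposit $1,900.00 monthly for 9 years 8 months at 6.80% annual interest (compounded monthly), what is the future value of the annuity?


Future value of an ordinary annuity: FV = PMT × ((1 + r)^n − 1) / r
Monthly rate r = 0.068/12 ≈ 0.00566667, n = 116
FV = $1,900.00 × ((1 + 0.068/12)^116 − 1) / (0.068/12)
FV = $1,900.00 × 163.422839
FV = $310,503.39

FV = PMT × ((1+r)^n - 1)/r = $310,503.39


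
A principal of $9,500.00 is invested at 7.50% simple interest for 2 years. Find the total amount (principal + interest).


Total amount formula: A = P(1 + rt) = P + P·r·t
Interest: I = P × r × t = $9,500.00 × 0.075 × 2 = $1,425.00
A = P + I = $9,500.00 + $1,425.00 = $10,925.00

A = P + I = P(1 + rt) = $10,925.00


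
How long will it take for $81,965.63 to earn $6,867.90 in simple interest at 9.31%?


Rearrange the simple interest formula for t:
I = P × r × t  ⇒  t = I / (P × r)
t = $6,867.90 / ($81,965.63 × 0.0931)
t = 0.9

t = I/(P×r) = 0.9 years


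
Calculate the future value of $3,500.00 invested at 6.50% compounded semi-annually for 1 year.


Compound interest formula: A = P(1 + r/n)^(nt)
A = $3,500.00 × (1 + 0.065/2)^(2 × 1)
Growth factor: (1 + 0.065/2)^2 = 1.066056
A = $3,500.00 × 1.066056
A = $3,731.20

A = P(1 + r/n)^(nt) = $3,731.20


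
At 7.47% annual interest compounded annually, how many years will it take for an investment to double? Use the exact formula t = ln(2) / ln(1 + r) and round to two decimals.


Doubling condition: (1 + r)^t = 2
Take ln of both sides: t × ln(1 + r) = ln(2)
t = ln(2) / ln(1 + r)
t = 0.693147 / 0.072042
t = 9.62

t = ln(2) / ln(1 + r) = 9.62 years


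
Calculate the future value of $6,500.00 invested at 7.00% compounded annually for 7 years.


Compound interest formula: A = P(1 + r/n)^(nt)
A = $6,500.00 × (1 + 0.07/1)^(1 × 7)
Growth factor: (1 + 0.07/1)^7 = 1.605781
A = $6,500.00 × 1.605781
A = $10,437.58

A = P(1 + r/n)^(nt) = $10,437.58


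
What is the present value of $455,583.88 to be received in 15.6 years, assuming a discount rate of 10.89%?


Present value formula: PV = FV / (1 + r)^t
PV = $455,583.88 / (1 + 0.1089)^15.6
PV = $455,583.88 / 5.0155802
PV = $90,833.73

PV = FV / (1 + r)^t = $90,833.73


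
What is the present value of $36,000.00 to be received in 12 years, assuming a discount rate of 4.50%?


Present value formula: PV = FV / (1 + r)^t
PV = $36,000.00 / (1 + 0.045)^12
PV = $36,000.00 / 1.695881
PV = $21,227.90

PV = FV / (1 + r)^t = $21,227.90


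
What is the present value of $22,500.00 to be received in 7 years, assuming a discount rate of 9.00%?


Present value formula: PV = FV / (1 + r)^t
PV = $22,500.00 / (1 + 0.09)^7
PV = $22,500.00 / 1.828039
PV = $12,308.27

PV = FV / (1 + r)^t = $12,308.27


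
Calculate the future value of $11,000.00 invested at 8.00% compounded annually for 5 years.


Compound interest formula: A = P(1 + r/n)^(nt)
A = $11,000.00 × (1 + 0.08/1)^(1 × 5)
Growth factor: (1 + 0.08/1)^5 = 1.469328
A = $11,000.00 × 1.469328
A = $16,162.61

A = P(1 + r/n)^(nt) = $16,162.61


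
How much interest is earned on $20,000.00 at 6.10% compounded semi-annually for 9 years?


Compound interest earned = final amount − principal.
A = P(1 + r/n)^(nt) = $20,000.00 × (1 + 0.061/2)^(2 × 9) = $34,347.40
Interest = A − P = $34,347.40 − $20,000.00 = $14,347.40

Interest = A - P = $14,347.40


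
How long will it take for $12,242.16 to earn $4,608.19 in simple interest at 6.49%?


Rearrange the simple interest formula for t:
I = P × r × t  ⇒  t = I / (P × r)
t = $4,608.19 / ($12,242.16 × 0.0649)
t = 5.8

t = I/(P×r) = 5.8 years


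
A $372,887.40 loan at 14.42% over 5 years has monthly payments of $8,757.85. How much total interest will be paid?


Total paid over the life of the loan = PMT × n.
Total paid = $8,757.85 × 60 = $525,471.00
Total interest = total paid − principal = $525,471.00 − $372,887.40 = $152,583.60

Total interest = (PMT × n) - PV = $152,583.60


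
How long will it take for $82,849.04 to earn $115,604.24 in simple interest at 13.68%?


Rearrange the simple interest formula for t:
I = P × r × t  ⇒  t = I / (P × r)
t = $115,604.24 / ($82,849.04 × 0.1368)
t = 10.2

t = I/(P×r) = 10.2 years


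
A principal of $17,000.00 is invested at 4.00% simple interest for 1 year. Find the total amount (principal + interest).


Total amount formula: A = P(1 + rt) = P + P·r·t
Interest: I = P × r × t = $17,000.00 × 0.04 × 1 = $680.00
A = P + I = $17,000.00 + $680.00 = $17,680.00

A = P + I = P(1 + rt) = $17,680.00


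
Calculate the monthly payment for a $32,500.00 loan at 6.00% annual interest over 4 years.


Loan payment formula: PMT = PV × r / (1 − (1 + r)^(−n))
Monthly rate r = 0.06/12 = 0.005, n = 48 months
Denominator: 1 − (1 + 0.06/12)^(−48) = 0.212902
PMT = $32,500.00 × (0.06/12) / 0.212902
PMT = $763.26 per month

PMT = PV × r / (1-(1+r)^(-n)) = $763.26/month


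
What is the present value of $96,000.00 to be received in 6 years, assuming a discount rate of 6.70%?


Present value formula: PV = FV / (1 + r)^t
PV = $96,000.00 / (1 + 0.067)^6
PV = $96,000.00 / 1.47566072
PV = $65,055.60

PV = FV / (1 + r)^t = $65,055.60


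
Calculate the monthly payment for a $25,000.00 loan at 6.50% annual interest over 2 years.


Loan payment formula: PMT = PV × r / (1 − (1 + r)^(−n))
Monthly rate r = 0.065/12 ≈ 0.00541667, n = 24 months
Denominator: 1 − (1 + 0.065/12)^(−24) = 0.121596
PMT = $25,000.00 × (0.065/12) / 0.121596
PMT = $1,113.66 per month

PMT = PV × r / (1-(1+r)^(-n)) = $1,113.66/month


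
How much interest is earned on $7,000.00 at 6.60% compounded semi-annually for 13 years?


Compound interest earned = final amount − principal.
A = P(1 + r/n)^(nt) = $7,000.00 × (1 + 0.066/2)^(2 × 13) = $16,281.95
Interest = A − P = $16,281.95 − $7,000.00 = $9,281.95

Interest = A - P = $9,281.95


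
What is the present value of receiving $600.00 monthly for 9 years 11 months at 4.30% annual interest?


Present value of an ordinary annuity: PV = PMT × (1 − (1 + r)^(−n)) / r
Monthly rate r = 0.043/12 ≈ 0.00358333, n = 119
PV = $600.00 × (1 − (1 + 0.043/12)^(−119)) / (0.043/12)
PV = $600.00 × 96.741757
PV = $58,045.05

PV = PMT × (1-(1+r)^(-n))/r = $58,045.05


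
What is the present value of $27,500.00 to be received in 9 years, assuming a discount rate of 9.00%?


Present value formula: PV = FV / (1 + r)^t
PV = $27,500.00 / (1 + 0.09)^9
PV = $27,500.00 / 2.1718933
PV = $12,661.76

PV = FV / (1 + r)^t = $12,661.76


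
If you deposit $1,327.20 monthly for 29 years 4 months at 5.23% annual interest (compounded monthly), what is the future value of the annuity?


Future value of an ordinary annuity: FV = PMT × ((1 + r)^n − 1) / r
Monthly rate r = 0.0523/12 ≈ 0.00435833, n = 352
FV = $1,327.20 × ((1 + 0.0523/12)^352 − 1) / (0.0523/12)
FV = $1,327.20 × 831.022325
FV = $1,102,932.83

FV = PMT × ((1+r)^n - 1)/r = $1,102,932.83


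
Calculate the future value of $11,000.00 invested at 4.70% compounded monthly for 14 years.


Compound interest formula: A = P(1 + r/n)^(nt)
A = $11,000.00 × (1 + 0.047/12)^(12 × 14)
Growth factor: (1 + 0.047/12)^168 = 1.9284465
A = $11,000.00 × 1.9284465
A = $21,212.91

A = P(1 + r/n)^(nt) = $21,212.91


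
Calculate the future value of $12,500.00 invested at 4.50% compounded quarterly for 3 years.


Compound interest formula: A = P(1 + r/n)^(nt)
A = $12,500.00 × (1 + 0.045/4)^(4 × 3)
Growth factor: (1 + 0.045/4)^12 = 1.1436744
A = $12,500.00 × 1.1436744
A = $14,295.93

A = P(1 + r/n)^(nt) = $14,295.93


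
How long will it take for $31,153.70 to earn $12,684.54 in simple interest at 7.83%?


Rearrange the simple interest formula for t:
I = P × r × t  ⇒  t = I / (P × r)
t = $12,684.54 / ($31,153.70 × 0.0783)
t = 5.2

t = I/(P×r) = 5.2 years


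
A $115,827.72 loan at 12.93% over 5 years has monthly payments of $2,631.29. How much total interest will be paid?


Total paid over the life of the loan = PMT × n.
Total paid = $2,631.29 × 60 = $157,877.40
Total interest = total paid − principal = $157,877.40 − $115,827.72 = $42,049.68

Total interest = (PMT × n) - PV = $42,049.68


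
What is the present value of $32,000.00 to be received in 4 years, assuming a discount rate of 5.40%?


Present value formula: PV = FV / (1 + r)^t
PV = $32,000.00 / (1 + 0.054)^4
PV = $32,000.00 / 1.234134
PV = $25,929.11

PV = FV / (1 + r)^t = $25,929.11


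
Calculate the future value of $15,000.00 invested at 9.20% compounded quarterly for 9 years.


Compound interest formula: A = P(1 + r/n)^(nt)
A = $15,000.00 × (1 + 0.092/4)^(4 × 9)
Growth factor: (1 + 0.092/4)^36 = 2.267372
A = $15,000.00 × 2.267372
A = $34,010.58

A = P(1 + r/n)^(nt) = $34,010.58


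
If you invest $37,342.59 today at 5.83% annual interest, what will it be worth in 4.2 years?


Future value formula: FV = PV × (1 + r)^t
FV = $37,342.59 × (1 + 0.0583)^4.2
FV = $37,342.59 × 1.2686942
FV = $47,376.33

FV = PV × (1 + r)^t = $47,376.33


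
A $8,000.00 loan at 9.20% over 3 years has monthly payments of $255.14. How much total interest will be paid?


Total paid over the life of the loan = PMT × n.
Total paid = $255.14 × 36 = $9,185.04
Total interest = total paid − principal = $9,185.04 − $8,000.00 = $1,185.04

Total interest = (PMT × n) - PV = $1,185.04


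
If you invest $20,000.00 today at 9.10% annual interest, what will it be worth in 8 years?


Future value formula: FV = PV × (1 + r)^t
FV = $20,000.00 × (1 + 0.091)^8
FV = $20,000.00 × 2.007234
FV = $40,144.68

FV = PV × (1 + r)^t = $40,144.68


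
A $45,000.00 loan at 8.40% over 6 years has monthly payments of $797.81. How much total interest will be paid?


Total paid over the life of the loan = PMT × n.
Total paid = $797.81 × 72 = $57,442.32
Total interest = total paid − principal = $57,442.32 − $45,000.00 = $12,442.32

Total interest = (PMT × n) - PV = $12,442.32


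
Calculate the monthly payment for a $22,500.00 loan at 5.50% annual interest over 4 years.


Loan payment formula: PMT = PV × r / (1 − (1 + r)^(−n))
Monthly rate r = 0.055/12 ≈ 0.00458333, n = 48 months
Denominator: 1 − (1 + 0.055/12)^(−48) = 0.197078
PMT = $22,500.00 × (0.055/12) / 0.197078
PMT = $523.27 per month

PMT = PV × r / (1-(1+r)^(-n)) = $523.27/month


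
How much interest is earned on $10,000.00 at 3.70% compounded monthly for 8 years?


Compound interest earned = final amount − principal.
A = P(1 + r/n)^(nt) = $10,000.00 × (1 + 0.037/12)^(12 × 8) = $13,438.58
Interest = A − P = $13,438.58 − $10,000.00 = $3,438.58

Interest = A - P = $3,438.58


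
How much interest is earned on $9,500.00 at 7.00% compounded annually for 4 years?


Compound interest earned = final amount − principal.
A = P(1 + r/n)^(nt) = $9,500.00 × (1 + 0.07/1)^(1 × 4) = $12,452.56
Interest = A − P = $12,452.56 − $9,500.00 = $2,952.56

Interest = A - P = $2,952.56


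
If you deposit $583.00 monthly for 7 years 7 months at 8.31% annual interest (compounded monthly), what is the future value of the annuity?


Future value of an ordinary annuity: FV = PMT × ((1 + r)^n − 1) / r
Monthly rate r = 0.0831/12 = 0.006925, n = 91
FV = $583.00 × ((1 + 0.0831/12)^91 − 1) / (0.0831/12)
FV = $583.00 × 126.189864
FV = $73,568.69

FV = PMT × ((1+r)^n - 1)/r = $73,568.69


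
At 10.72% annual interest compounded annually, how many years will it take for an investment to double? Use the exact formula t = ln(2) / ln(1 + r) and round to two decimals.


Doubling condition: (1 + r)^t = 2
Take ln of both sides: t × ln(1 + r) = ln(2)
t = ln(2) / ln(1 + r)
t = 0.693147 / 0.101834
t = 6.81

t = ln(2) / ln(1 + r) = 6.81 years


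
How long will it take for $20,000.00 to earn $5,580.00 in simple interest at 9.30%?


Rearrange the simple interest formula for t:
I = P × r × t  ⇒  t = I / (P × r)
t = $5,580.00 / ($20,000.00 × 0.093)
t = 3

t = I/(P×r) = 3 years


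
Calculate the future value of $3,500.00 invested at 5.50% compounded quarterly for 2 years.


Compound interest formula: A = P(1 + r/n)^(nt)
A = $3,500.00 × (1 + 0.055/4)^(4 × 2)
Growth factor: (1 + 0.055/4)^8 = 1.115442
A = $3,500.00 × 1.115442
A = $3,904.05

A = P(1 + r/n)^(nt) = $3,904.05


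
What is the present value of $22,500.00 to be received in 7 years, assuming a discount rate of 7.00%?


Present value formula: PV = FV / (1 + r)^t
PV = $22,500.00 / (1 + 0.07)^7
PV = $22,500.00 / 1.605781
PV = $14,011.87

PV = FV / (1 + r)^t = $14,011.87


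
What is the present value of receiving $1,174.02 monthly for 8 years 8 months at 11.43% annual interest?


Present value of an ordinary annuity: PV = PMT × (1 − (1 + r)^(−n)) / r
Monthly rate r = 0.1143/12 = 0.009525, n = 104
PV = $1,174.02 × (1 − (1 + 0.1143/12)^(−104)) / (0.1143/12)
PV = $1,174.02 × 65.816399
PV = $77,269.77

PV = PMT × (1-(1+r)^(-n))/r = $77,269.77


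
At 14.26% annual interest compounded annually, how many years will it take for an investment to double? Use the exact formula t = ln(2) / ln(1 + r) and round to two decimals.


Doubling condition: (1 + r)^t = 2
Take ln of both sides: t × ln(1 + r) = ln(2)
t = ln(2) / ln(1 + r)
t = 0.693147 / 0.133306
t = 5.20

t = ln(2) / ln(1 + r) = 5.20 years


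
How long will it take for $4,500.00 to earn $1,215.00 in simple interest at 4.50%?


Rearrange the simple interest formula for t:
I = P × r × t  ⇒  t = I / (P × r)
t = $1,215.00 / ($4,500.00 × 0.045)
t = 6

t = I/(P×r) = 6 years


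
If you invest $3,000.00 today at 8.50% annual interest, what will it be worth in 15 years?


Future value formula: FV = PV × (1 + r)^t
FV = $3,000.00 × (1 + 0.085)^15
FV = $3,000.00 × 3.399743
FV = $10,199.23

FV = PV × (1 + r)^t = $10,199.23


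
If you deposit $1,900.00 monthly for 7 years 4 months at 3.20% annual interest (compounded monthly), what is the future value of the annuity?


Future value of an ordinary annuity: FV = PMT × ((1 + r)^n − 1) / r
Monthly rate r = 0.032/12 ≈ 0.00266667, n = 88
FV = $1,900.00 × ((1 + 0.032/12)^88 − 1) / (0.032/12)
FV = $1,900.00 × 99.034621
FV = $188,165.78

FV = PMT × ((1+r)^n - 1)/r = $188,165.78
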